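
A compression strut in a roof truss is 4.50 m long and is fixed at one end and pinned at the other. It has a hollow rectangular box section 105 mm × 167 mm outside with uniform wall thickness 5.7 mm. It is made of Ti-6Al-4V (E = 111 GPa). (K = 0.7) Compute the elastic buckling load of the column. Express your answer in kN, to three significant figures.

Inner dimensions: h_i = 167 − 2×5.7 = 155.6 mm, b_i = 105 − 2×5.7 = 93.60 mm
Weak-axis I_min = (h_o·b_o³ − h_i·b_i³)/12 with b_o = 105, b_i = 93.60 mm (shorter outer/inner sides).
I_min = (167×105³ − 155.6×93.60³)/12 = 5.477×10^6 mm⁴
I = 5.477×10^6 mm⁴ = 5.477×10^-6 m⁴
Effective length L_e = K·L = 0.7 × 4.50 = 3.150 m
P_cr = π²EI / L_e² = π² × 111×10⁹ × 5.477×10^-6 / 3.150² = 6.047×10^5 N

P_cr ≈ 605 kN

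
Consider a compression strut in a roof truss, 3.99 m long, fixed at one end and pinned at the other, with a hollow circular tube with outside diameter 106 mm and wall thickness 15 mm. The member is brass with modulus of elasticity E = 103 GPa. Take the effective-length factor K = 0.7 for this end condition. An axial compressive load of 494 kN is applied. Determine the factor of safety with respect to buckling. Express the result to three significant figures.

Inner diameter d_i = 106 − 2×15 = 76.00 mm
I = π(d_o⁴ − d_i⁴)/64 = π(106⁴ − 76.00⁴)/64 = 4.560×10^6 mm⁴
I = 4.560×10^6 mm⁴ = 4.560×10^-6 m⁴
Effective length L_e = K·L = 0.7 × 3.99 = 2.793 m
P_cr = π²EI / L_e² = π² × 103×10⁹ × 4.560×10^-6 / 2.793² = 5.942×10^5 N
Factor of safety n = P_cr / P = 594.17 / 494 = 1.20

n ≈ 1.20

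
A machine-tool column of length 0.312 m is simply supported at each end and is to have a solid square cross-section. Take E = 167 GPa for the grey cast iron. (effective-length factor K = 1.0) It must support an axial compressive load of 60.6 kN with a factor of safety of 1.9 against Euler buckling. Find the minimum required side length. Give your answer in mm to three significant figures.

a ≈ 16.9 mm

Required P_cr = n·P = 1.9 × 60.6 = 115.1 kN
L_e = K·L = 1 × 0.312 = 0.3120 m
Required I = P_cr·L_e²/(π²E) = 1.151×10^5 × 0.3120² / (π² × 1.67×10^11) = 6.800×10^-9 m⁴
I_req = 6.800×10^3 mm⁴
Solid square: I = a⁴/12  ⇒  a = (12I)^(1/4) = (12×6.800×10^3)^(1/4) = 16.9 mm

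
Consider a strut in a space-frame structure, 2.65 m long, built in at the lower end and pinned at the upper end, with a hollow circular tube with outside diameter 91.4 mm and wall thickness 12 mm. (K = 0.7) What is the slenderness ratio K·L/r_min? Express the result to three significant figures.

Inner diameter d_i = 91.4 − 2×12 = 67.40 mm
I = π(d_o⁴ − d_i⁴)/64 = π(91.4⁴ − 67.40⁴)/64 = 2.413×10^6 mm⁴
A = 2.993×10^3 mm²;  r_min = √(I/A) = √(2.413×10^6/2.993×10^3) = 28.39 mm
L_e = K·L = 0.7 × 2.65 m = 1.855 m = 1855.0 mm
λ = L_e / r_min = 1855.0 / 28.39 = 65.3

λ ≈ 65.3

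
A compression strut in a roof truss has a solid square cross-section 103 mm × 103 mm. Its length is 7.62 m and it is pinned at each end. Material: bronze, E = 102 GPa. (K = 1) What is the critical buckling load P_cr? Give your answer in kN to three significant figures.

I = a⁴/12 = 103⁴/12 = 9.379×10^6 mm⁴
I = 9.379×10^6 mm⁴ = 9.379×10^-6 m⁴
Effective length L_e = K·L = 1 × 7.62 = 7.620 m
P_cr = π²EI / L_e² = π² × 102×10⁹ × 9.379×10^-6 / 7.620² = 1.626×10^5 N

P_cr ≈ 163 kN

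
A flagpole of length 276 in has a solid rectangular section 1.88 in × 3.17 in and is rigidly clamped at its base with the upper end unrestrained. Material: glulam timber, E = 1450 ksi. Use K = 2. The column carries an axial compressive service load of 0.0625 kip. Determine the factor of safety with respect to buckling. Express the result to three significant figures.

Buckling occurs about the weak axis: I_min = h·b³/12 with b = 1.88 in (the shorter side).
I_min = 3.17×1.88³/12 = 1.755 in⁴
Effective length L_e = K·L = 2 × 276 = 552.0 in
P_cr = π²EI / L_e² = π² × 1450×10³ × 1.755 / 552.0² = 82.44 lb
Factor of safety n = P_cr / P = 0.082441 / 0.0625 = 1.32

n ≈ 1.32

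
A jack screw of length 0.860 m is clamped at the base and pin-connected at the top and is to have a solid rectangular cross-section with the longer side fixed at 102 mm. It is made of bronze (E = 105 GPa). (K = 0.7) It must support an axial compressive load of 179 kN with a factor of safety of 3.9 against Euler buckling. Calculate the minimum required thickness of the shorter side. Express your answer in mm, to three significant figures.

Required P_cr = n·P = 3.9 × 179 = 698.1 kN
L_e = K·L = 0.7 × 0.860 = 0.6020 m
Required I = P_cr·L_e²/(π²E) = 6.981×10^5 × 0.6020² / (π² × 1.05×10^11) = 2.441×10^-7 m⁴
I_req = 2.441×10^5 mm⁴
Rectangle, weak axis: I_min = h·b³/12 with h = 102 mm fixed  ⇒  b = (12I/h)^(1/3) = 30.6 mm

b ≈ 30.6 mm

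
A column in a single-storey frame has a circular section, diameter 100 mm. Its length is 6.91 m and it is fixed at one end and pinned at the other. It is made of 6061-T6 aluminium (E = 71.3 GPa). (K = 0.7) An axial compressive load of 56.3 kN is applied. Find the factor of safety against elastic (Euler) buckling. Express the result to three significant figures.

n ≈ 2.62

I = πd⁴/64 = π×100⁴/64 = 4.909×10^6 mm⁴
I = 4.909×10^6 mm⁴ = 4.909×10^-6 m⁴
Effective length L_e = K·L = 0.7 × 6.91 = 4.837 m
P_cr = π²EI / L_e² = π² × 71.3×10⁹ × 4.909×10^-6 / 4.837² = 1.476×10^5 N
Factor of safety n = P_cr / P = 147.64 / 56.3 = 2.62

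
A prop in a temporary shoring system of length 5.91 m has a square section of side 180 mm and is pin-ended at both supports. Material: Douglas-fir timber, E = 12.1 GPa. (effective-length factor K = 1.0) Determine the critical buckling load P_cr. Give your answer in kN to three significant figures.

I = a⁴/12 = 180⁴/12 = 8.748×10^7 mm⁴
I = 8.748×10^7 mm⁴ = 8.748×10^-5 m⁴
Effective length L_e = K·L = 1 × 5.91 = 5.910 m
P_cr = π²EI / L_e² = π² × 12.1×10⁹ × 8.748×10^-5 / 5.910² = 2.991×10^5 N

P_cr ≈ 299 kN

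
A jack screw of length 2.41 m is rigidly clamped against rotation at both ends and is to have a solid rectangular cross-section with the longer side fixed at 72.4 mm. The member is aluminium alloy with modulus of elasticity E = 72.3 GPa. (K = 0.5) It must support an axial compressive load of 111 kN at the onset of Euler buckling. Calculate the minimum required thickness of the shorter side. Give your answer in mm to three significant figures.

L_e = K·L = 0.5 × 2.41 = 1.205 m
Required I = P_cr·L_e²/(π²E) = 1.110×10^5 × 1.205² / (π² × 7.23×10^10) = 2.259×10^-7 m⁴
I_req = 2.259×10^5 mm⁴
Rectangle, weak axis: I_min = h·b³/12 with h = 72.4 mm fixed  ⇒  b = (12I/h)^(1/3) = 33.5 mm

b ≈ 33.5 mm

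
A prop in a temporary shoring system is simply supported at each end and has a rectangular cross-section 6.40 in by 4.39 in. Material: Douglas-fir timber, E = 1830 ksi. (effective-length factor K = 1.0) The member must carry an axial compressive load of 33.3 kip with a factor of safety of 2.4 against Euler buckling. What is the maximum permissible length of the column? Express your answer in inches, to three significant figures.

Buckling occurs about the weak axis: I_min = h·b³/12 with b = 4.39 in (the shorter side).
I_min = 6.40×4.39³/12 = 45.12 in⁴
Required critical load P_cr = n·P = 2.4 × 33.3 = 79.92 kip = 7.992×10^4 lb
From P_cr = π²EI/(K·L)²:  L = (1/K)·√(π²EI/P_cr) = (1/1)·√(π²×1.83×10^6×45.12/7.992×10^4)
L = 101 in

L_max ≈ 101 in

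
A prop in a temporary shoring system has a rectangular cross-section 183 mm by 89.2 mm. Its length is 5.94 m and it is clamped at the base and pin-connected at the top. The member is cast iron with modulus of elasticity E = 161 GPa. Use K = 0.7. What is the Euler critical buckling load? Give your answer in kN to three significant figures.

Buckling occurs about the weak axis: I_min = h·b³/12 with b = 89.2 mm (the shorter side).
I_min = 183×89.2³/12 = 1.082×10^7 mm⁴
I = 1.082×10^7 mm⁴ = 1.082×10^-5 m⁴
Effective length L_e = K·L = 0.7 × 5.94 = 4.158 m
P_cr = π²EI / L_e² = π² × 161×10⁹ × 1.082×10^-5 / 4.158² = 9.948×10^5 N

P_cr ≈ 995 kN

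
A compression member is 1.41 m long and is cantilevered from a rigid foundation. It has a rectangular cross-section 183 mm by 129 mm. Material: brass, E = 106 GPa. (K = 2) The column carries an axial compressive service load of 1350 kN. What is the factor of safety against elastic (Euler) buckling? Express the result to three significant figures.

n ≈ 3.19

Buckling occurs about the weak axis: I_min = h·b³/12 with b = 129 mm (the shorter side).
I_min = 183×129³/12 = 3.274×10^7 mm⁴
I = 3.274×10^7 mm⁴ = 3.274×10^-5 m⁴
Effective length L_e = K·L = 2 × 1.41 = 2.820 m
P_cr = π²EI / L_e² = π² × 106×10⁹ × 3.274×10^-5 / 2.820² = 4.307×10^6 N
Factor of safety n = P_cr / P = 4306.7 / 1350 = 3.19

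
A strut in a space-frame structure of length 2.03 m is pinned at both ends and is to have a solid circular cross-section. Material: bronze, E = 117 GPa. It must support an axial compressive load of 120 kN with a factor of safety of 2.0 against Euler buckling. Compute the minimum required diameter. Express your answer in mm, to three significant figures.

Required P_cr = n·P = 2.0 × 120 = 240.0 kN
L_e = K·L = 1 × 2.03 = 2.030 m
Required I = P_cr·L_e²/(π²E) = 2.400×10^5 × 2.030² / (π² × 1.17×10^11) = 8.565×10^-7 m⁴
I_req = 8.565×10^5 mm⁴
Solid circle: I = πd⁴/64  ⇒  d = (64I/π)^(1/4) = (64×8.565×10^5/π)^(1/4) = 64.6 mm

d ≈ 64.6 mm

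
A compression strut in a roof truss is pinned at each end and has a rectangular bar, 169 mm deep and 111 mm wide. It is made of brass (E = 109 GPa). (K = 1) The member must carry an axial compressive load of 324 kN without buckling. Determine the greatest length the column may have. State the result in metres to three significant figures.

Buckling occurs about the weak axis: I_min = h·b³/12 with b = 111 mm (the shorter side).
I_min = 169×111³/12 = 1.926×10^7 mm⁴
I = 1.926×10^-5 m⁴
At the buckling limit P_cr = P = 3.240×10^5 N
From P_cr = π²EI/(K·L)²:  L = (1/K)·√(π²EI/P_cr) = (1/1)·√(π²×1.09×10^11×1.926×10^-5/3.240×10^5)
L = 8.00 m

L_max ≈ 8.00 m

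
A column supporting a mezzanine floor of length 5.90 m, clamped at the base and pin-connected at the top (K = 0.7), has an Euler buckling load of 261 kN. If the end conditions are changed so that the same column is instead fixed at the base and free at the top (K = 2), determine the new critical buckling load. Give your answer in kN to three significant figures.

P_cr ∝ 1/K², so P_cr,new = P_cr,old × (K_old/K_new)² = 261 × (0.7/2)²
= 261 × 0.1225 = 32.0 kN

P_cr ≈ 32.0 kN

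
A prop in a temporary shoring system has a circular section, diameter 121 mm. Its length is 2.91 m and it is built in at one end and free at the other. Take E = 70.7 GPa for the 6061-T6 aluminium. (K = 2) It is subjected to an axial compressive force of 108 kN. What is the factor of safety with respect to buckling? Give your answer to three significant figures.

n ≈ 2.01

I = πd⁴/64 = π×121⁴/64 = 1.052×10^7 mm⁴
I = 1.052×10^7 mm⁴ = 1.052×10^-5 m⁴
Effective length L_e = K·L = 2 × 2.91 = 5.820 m
P_cr = π²EI / L_e² = π² × 70.7×10⁹ × 1.052×10^-5 / 5.820² = 2.168×10^5 N
Factor of safety n = P_cr / P = 216.76 / 108 = 2.01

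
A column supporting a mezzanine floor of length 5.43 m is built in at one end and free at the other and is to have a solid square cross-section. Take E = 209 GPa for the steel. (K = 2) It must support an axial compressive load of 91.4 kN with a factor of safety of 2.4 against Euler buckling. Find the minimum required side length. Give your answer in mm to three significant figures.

Required P_cr = n·P = 2.4 × 91.4 = 219.4 kN
L_e = K·L = 2 × 5.43 = 10.86 m
Required I = P_cr·L_e²/(π²E) = 2.194×10^5 × 10.86² / (π² × 2.09×10^11) = 1.254×10^-5 m⁴
I_req = 1.254×10^7 mm⁴
Solid square: I = a⁴/12  ⇒  a = (12I)^(1/4) = (12×1.254×10^7)^(1/4) = 111 mm

a ≈ 111 mm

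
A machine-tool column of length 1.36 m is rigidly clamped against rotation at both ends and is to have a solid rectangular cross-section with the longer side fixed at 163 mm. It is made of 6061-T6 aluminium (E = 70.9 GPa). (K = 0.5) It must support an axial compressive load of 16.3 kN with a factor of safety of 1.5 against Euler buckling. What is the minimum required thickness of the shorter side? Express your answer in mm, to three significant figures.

Required P_cr = n·P = 1.5 × 16.3 = 24.45 kN
L_e = K·L = 0.5 × 1.36 = 0.6800 m
Required I = P_cr·L_e²/(π²E) = 2.445×10^4 × 0.6800² / (π² × 7.09×10^10) = 1.616×10^-8 m⁴
I_req = 1.616×10^4 mm⁴
Rectangle, weak axis: I_min = h·b³/12 with h = 163 mm fixed  ⇒  b = (12I/h)^(1/3) = 10.6 mm

b ≈ 10.6 mm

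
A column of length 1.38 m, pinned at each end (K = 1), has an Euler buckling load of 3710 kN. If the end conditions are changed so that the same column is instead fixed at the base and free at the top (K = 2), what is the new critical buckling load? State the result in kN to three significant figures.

P_cr ≈ 928 kN

P_cr ∝ 1/K², so P_cr,new = P_cr,old × (K_old/K_new)² = 3710 × (1/2)²
= 3710 × 0.2500 = 928 kN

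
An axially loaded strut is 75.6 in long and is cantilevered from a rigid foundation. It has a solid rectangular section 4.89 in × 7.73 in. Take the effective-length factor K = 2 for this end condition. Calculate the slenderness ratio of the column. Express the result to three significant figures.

Buckling occurs about the weak axis: I_min = h·b³/12 with b = 4.89 in (the shorter side).
I_min = 7.73×4.89³/12 = 75.32 in⁴
A = 37.80 in²;  r_min = √(I/A) = √(75.32/37.80) = 1.412 in
L_e = K·L = 2 × 75.6 = 151.2 in
λ = L_e / r_min = 151.20 / 1.412 = 107

λ ≈ 107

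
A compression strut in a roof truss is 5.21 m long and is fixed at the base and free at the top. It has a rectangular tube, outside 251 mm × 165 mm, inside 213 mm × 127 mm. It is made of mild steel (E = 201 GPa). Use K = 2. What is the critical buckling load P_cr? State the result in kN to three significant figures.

Weak-axis I_min = (h_o·b_o³ − h_i·b_i³)/12 with b_o = 165, b_i = 127.0 mm (shorter outer/inner sides).
I_min = (251×165³ − 213.0×127.0³)/12 = 5.760×10^7 mm⁴
I = 5.760×10^7 mm⁴ = 5.760×10^-5 m⁴
Effective length L_e = K·L = 2 × 5.21 = 10.42 m
P_cr = π²EI / L_e² = π² × 201×10⁹ × 5.760×10^-5 / 10.42² = 1.052×10^6 N

P_cr ≈ 1050 kN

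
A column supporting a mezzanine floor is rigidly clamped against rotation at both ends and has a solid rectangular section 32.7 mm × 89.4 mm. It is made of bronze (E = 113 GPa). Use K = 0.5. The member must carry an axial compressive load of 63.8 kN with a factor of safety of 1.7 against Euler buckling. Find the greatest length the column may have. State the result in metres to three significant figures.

L_max ≈ 3.27 m

Buckling occurs about the weak axis: I_min = h·b³/12 with b = 32.7 mm (the shorter side).
I_min = 89.4×32.7³/12 = 2.605×10^5 mm⁴
I = 2.605×10^-7 m⁴
Required critical load P_cr = n·P = 1.7 × 63.8 = 108.5 kN = 1.085×10^5 N
From P_cr = π²EI/(K·L)²:  L = (1/K)·√(π²EI/P_cr) = (1/0.5)·√(π²×1.13×10^11×2.605×10^-7/1.085×10^5)
L = 3.27 m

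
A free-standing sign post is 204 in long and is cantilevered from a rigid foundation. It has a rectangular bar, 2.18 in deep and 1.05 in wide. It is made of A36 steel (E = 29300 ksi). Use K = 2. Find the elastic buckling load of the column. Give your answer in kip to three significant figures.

Buckling occurs about the weak axis: I_min = h·b³/12 with b = 1.05 in (the shorter side).
I_min = 2.18×1.05³/12 = 0.2103 in⁴
Effective length L_e = K·L = 2 × 204 = 408.0 in
P_cr = π²EI / L_e² = π² × 29300×10³ × 0.2103 / 408.0² = 365.3 lb

P_cr ≈ 0.365 kip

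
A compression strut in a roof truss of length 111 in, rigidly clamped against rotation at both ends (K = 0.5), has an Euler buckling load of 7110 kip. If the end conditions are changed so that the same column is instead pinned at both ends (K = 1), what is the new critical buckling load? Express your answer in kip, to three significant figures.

P_cr ∝ 1/K², so P_cr,new = P_cr,old × (K_old/K_new)² = 7110 × (0.5/1)²
= 7110 × 0.2500 = 1780 kip

P_cr ≈ 1780 kip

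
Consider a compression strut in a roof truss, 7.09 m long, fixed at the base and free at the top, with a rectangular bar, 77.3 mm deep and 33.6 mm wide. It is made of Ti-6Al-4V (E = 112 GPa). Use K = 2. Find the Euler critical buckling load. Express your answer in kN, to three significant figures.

Buckling occurs about the weak axis: I_min = h·b³/12 with b = 33.6 mm (the shorter side).
I_min = 77.3×33.6³/12 = 2.444×10^5 mm⁴
I = 2.444×10^5 mm⁴ = 2.444×10^-7 m⁴
Effective length L_e = K·L = 2 × 7.09 = 14.18 m
P_cr = π²EI / L_e² = π² × 112×10⁹ × 2.444×10^-7 / 14.18² = 1.343×10^3 N

P_cr ≈ 1.34 kN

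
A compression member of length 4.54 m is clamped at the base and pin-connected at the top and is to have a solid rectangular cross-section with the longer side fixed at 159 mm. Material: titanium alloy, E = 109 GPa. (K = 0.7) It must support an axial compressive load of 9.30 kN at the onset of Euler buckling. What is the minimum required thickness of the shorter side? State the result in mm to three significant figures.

L_e = K·L = 0.7 × 4.54 = 3.178 m
Required I = P_cr·L_e²/(π²E) = 9.300×10^3 × 3.178² / (π² × 1.09×10^11) = 8.731×10^-8 m⁴
I_req = 8.731×10^4 mm⁴
Rectangle, weak axis: I_min = h·b³/12 with h = 159 mm fixed  ⇒  b = (12I/h)^(1/3) = 18.7 mm

b ≈ 18.7 mm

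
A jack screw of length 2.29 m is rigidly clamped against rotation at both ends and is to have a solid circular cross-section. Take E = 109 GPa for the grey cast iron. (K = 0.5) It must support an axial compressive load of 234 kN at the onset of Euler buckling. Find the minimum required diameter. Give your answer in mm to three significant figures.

d ≈ 49.1 mm

L_e = K·L = 0.5 × 2.29 = 1.145 m
Required I = P_cr·L_e²/(π²E) = 2.340×10^5 × 1.145² / (π² × 1.09×10^11) = 2.852×10^-7 m⁴
I_req = 2.852×10^5 mm⁴
Solid circle: I = πd⁴/64  ⇒  d = (64I/π)^(1/4) = (64×2.852×10^5/π)^(1/4) = 49.1 mm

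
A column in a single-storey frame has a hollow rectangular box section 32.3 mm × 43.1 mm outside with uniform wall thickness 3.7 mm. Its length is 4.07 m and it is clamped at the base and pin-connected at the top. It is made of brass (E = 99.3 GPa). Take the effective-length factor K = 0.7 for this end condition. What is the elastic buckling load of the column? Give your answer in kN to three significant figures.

Inner dimensions: h_i = 43.1 − 2×3.7 = 35.70 mm, b_i = 32.3 − 2×3.7 = 24.90 mm
Weak-axis I_min = (h_o·b_o³ − h_i·b_i³)/12 with b_o = 32.3, b_i = 24.90 mm (shorter outer/inner sides).
I_min = (43.1×32.3³ − 35.70×24.90³)/12 = 7.510×10^4 mm⁴
I = 7.510×10^4 mm⁴ = 7.510×10^-8 m⁴
Effective length L_e = K·L = 0.7 × 4.07 = 2.849 m
P_cr = π²EI / L_e² = π² × 99.3×10⁹ × 7.510×10^-8 / 2.849² = 9.068×10^3 N

P_cr ≈ 9.07 kN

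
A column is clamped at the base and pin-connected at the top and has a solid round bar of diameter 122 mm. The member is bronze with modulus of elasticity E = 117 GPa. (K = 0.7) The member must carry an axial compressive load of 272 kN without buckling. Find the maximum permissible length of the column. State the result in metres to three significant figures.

I = πd⁴/64 = π×122⁴/64 = 1.087×10^7 mm⁴
I = 1.087×10^-5 m⁴
At the buckling limit P_cr = P = 2.720×10^5 N
From P_cr = π²EI/(K·L)²:  L = (1/K)·√(π²EI/P_cr) = (1/0.7)·√(π²×1.17×10^11×1.087×10^-5/2.720×10^5)
L = 9.71 m

L_max ≈ 9.71 m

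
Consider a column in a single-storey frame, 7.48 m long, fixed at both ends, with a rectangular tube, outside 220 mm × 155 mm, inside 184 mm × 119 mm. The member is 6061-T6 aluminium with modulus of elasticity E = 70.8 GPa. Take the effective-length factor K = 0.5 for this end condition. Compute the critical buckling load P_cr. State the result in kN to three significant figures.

Weak-axis I_min = (h_o·b_o³ − h_i·b_i³)/12 with b_o = 155, b_i = 119.0 mm (shorter outer/inner sides).
I_min = (220×155³ − 184.0×119.0³)/12 = 4.243×10^7 mm⁴
I = 4.243×10^7 mm⁴ = 4.243×10^-5 m⁴
Effective length L_e = K·L = 0.5 × 7.48 = 3.740 m
P_cr = π²EI / L_e² = π² × 70.8×10⁹ × 4.243×10^-5 / 3.740² = 2.120×10^6 N

P_cr ≈ 2120 kN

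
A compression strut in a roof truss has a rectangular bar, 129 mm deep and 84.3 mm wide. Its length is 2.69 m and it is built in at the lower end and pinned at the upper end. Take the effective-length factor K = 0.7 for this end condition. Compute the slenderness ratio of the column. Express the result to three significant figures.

For a rectangle r_min = b/√12 = 84.3/√12 = 24.34 mm
L_e = K·L = 0.7 × 2.69 m = 1.883 m = 1883.0 mm
λ = L_e / r_min = 1883.0 / 24.34 = 77.4

λ ≈ 77.4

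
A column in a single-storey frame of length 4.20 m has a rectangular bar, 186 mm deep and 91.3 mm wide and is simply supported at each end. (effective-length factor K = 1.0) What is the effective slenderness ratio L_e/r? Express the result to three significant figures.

Buckling occurs about the weak axis: I_min = h·b³/12 with b = 91.3 mm (the shorter side).
I_min = 186×91.3³/12 = 1.180×10^7 mm⁴
A = 1.698×10^4 mm²;  r_min = √(I/A) = √(1.180×10^7/1.698×10^4) = 26.36 mm
L_e = K·L = 1 × 4.20 m = 4.200 m = 4200.0 mm
λ = L_e / r_min = 4200.0 / 26.36 = 159

λ ≈ 159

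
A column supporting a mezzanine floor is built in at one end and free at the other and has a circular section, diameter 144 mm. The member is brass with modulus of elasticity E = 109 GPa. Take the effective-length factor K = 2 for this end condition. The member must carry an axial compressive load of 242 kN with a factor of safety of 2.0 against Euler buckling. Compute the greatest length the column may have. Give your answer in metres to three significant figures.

I = πd⁴/64 = π×144⁴/64 = 2.111×10^7 mm⁴
I = 2.111×10^-5 m⁴
Required critical load P_cr = n·P = 2.0 × 242 = 484.0 kN = 4.840×10^5 N
From P_cr = π²EI/(K·L)²:  L = (1/K)·√(π²EI/P_cr) = (1/2)·√(π²×1.09×10^11×2.111×10^-5/4.840×10^5)
L = 3.42 m

L_max ≈ 3.42 m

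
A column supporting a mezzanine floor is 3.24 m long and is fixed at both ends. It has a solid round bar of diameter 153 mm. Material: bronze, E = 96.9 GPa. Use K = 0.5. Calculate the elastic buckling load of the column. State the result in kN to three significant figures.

P_cr ≈ 9800 kN

I = πd⁴/64 = π×153⁴/64 = 2.690×10^7 mm⁴
I = 2.690×10^7 mm⁴ = 2.690×10^-5 m⁴
Effective length L_e = K·L = 0.5 × 3.24 = 1.620 m
P_cr = π²EI / L_e² = π² × 96.9×10⁹ × 2.690×10^-5 / 1.620² = 9.802×10^6 N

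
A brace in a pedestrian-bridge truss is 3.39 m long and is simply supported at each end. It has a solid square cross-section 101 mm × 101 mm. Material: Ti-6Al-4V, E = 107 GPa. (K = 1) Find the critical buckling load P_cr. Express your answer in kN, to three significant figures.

I = a⁴/12 = 101⁴/12 = 8.672×10^6 mm⁴
I = 8.672×10^6 mm⁴ = 8.672×10^-6 m⁴
Effective length L_e = K·L = 1 × 3.39 = 3.390 m
P_cr = π²EI / L_e² = π² × 107×10⁹ × 8.672×10^-6 / 3.390² = 7.969×10^5 N

P_cr ≈ 797 kN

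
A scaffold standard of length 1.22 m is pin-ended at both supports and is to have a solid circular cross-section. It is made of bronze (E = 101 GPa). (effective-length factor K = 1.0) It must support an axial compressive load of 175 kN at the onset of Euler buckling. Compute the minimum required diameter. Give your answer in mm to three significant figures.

L_e = K·L = 1 × 1.22 = 1.220 m
Required I = P_cr·L_e²/(π²E) = 1.750×10^5 × 1.220² / (π² × 1.01×10^11) = 2.613×10^-7 m⁴
I_req = 2.613×10^5 mm⁴
Solid circle: I = πd⁴/64  ⇒  d = (64I/π)^(1/4) = (64×2.613×10^5/π)^(1/4) = 48.0 mm

d ≈ 48.0 mm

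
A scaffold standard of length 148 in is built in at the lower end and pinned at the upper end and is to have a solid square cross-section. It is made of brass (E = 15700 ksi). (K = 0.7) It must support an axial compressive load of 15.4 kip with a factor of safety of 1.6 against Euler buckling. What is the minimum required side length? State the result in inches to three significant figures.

Required P_cr = n·P = 1.6 × 15.4 = 24.64 kip
L_e = K·L = 0.7 × 148 = 103.6 in
Required I = P_cr·L_e²/(π²E) = 2.464×10^4 × 103.6² / (π² × 1.57×10^7) = 1.707 in⁴
Solid square: I = a⁴/12  ⇒  a = (12I)^(1/4) = (12×1.707)^(1/4) = 2.13 in

a ≈ 2.13 in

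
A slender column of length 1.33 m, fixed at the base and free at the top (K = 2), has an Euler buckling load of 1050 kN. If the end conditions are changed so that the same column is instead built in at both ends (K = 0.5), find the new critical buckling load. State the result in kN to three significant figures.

P_cr ∝ 1/K², so P_cr,new = P_cr,old × (K_old/K_new)² = 1050 × (2/0.5)²
= 1050 × 16.00 = 16800 kN

P_cr ≈ 16800 kN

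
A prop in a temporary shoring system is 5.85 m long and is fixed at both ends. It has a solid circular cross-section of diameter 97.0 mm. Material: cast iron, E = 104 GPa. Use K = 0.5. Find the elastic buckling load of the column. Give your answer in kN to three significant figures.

P_cr ≈ 521 kN

I = πd⁴/64 = π×97.0⁴/64 = 4.346×10^6 mm⁴
I = 4.346×10^6 mm⁴ = 4.346×10^-6 m⁴
Effective length L_e = K·L = 0.5 × 5.85 = 2.925 m
P_cr = π²EI / L_e² = π² × 104×10⁹ × 4.346×10^-6 / 2.925² = 5.214×10^5 N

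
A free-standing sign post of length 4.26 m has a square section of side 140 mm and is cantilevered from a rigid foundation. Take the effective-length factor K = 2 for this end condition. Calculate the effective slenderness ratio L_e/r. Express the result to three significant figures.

For a square r = a/√12 = 140/√12 = 40.41 mm
L_e = K·L = 2 × 4.26 m = 8.520 m = 8520.0 mm
λ = L_e / r_min = 8520.0 / 40.41 = 211

λ ≈ 211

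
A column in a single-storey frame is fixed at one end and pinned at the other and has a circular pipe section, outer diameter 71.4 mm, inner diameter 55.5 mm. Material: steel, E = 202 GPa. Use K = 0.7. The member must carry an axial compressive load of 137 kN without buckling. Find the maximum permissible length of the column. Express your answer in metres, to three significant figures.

L_max ≈ 4.90 m

d_o = 71.4 mm, d_i = 55.5 mm
I = π(d_o⁴ − d_i⁴)/64 = π(71.4⁴ − 55.50⁴)/64 = 8.100×10^5 mm⁴
I = 8.100×10^-7 m⁴
At the buckling limit P_cr = P = 1.370×10^5 N
From P_cr = π²EI/(K·L)²:  L = (1/K)·√(π²EI/P_cr) = (1/0.7)·√(π²×2.02×10^11×8.100×10^-7/1.370×10^5)
L = 4.90 m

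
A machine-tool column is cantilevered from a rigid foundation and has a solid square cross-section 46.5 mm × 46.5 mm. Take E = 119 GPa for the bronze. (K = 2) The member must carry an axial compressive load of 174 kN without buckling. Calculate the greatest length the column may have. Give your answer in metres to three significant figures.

L_max ≈ 0.811 m

I = a⁴/12 = 46.5⁴/12 = 3.896×10^5 mm⁴
I = 3.896×10^-7 m⁴
At the buckling limit P_cr = P = 1.740×10^5 N
From P_cr = π²EI/(K·L)²:  L = (1/K)·√(π²EI/P_cr) = (1/2)·√(π²×1.19×10^11×3.896×10^-7/1.740×10^5)
L = 0.811 m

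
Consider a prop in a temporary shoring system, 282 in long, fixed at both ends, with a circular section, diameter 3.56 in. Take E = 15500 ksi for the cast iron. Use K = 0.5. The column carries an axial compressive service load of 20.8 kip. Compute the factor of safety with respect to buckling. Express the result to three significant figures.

I = πd⁴/64 = π×3.56⁴/64 = 7.884 in⁴
Effective length L_e = K·L = 0.5 × 282 = 141.0 in
P_cr = π²EI / L_e² = π² × 15500×10³ × 7.884 / 141.0² = 6.067×10^4 lb
Factor of safety n = P_cr / P = 60.668 / 20.8 = 2.92

n ≈ 2.92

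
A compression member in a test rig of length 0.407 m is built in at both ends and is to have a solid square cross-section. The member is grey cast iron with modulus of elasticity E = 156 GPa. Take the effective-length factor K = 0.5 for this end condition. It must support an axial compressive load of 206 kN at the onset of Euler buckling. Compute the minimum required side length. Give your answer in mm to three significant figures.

a ≈ 16.1 mm

L_e = K·L = 0.5 × 0.407 = 0.2035 m
Required I = P_cr·L_e²/(π²E) = 2.060×10^5 × 0.2035² / (π² × 1.56×10^11) = 5.541×10^-9 m⁴
I_req = 5.541×10^3 mm⁴
Solid square: I = a⁴/12  ⇒  a = (12I)^(1/4) = (12×5.541×10^3)^(1/4) = 16.1 mm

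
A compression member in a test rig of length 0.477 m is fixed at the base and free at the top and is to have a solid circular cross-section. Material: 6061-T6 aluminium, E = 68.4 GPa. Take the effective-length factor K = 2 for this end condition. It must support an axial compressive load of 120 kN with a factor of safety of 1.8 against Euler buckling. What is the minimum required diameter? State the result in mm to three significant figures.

Required P_cr = n·P = 1.8 × 120 = 216.0 kN
L_e = K·L = 2 × 0.477 = 0.9540 m
Required I = P_cr·L_e²/(π²E) = 2.160×10^5 × 0.9540² / (π² × 6.84×10^10) = 2.912×10^-7 m⁴
I_req = 2.912×10^5 mm⁴
Solid circle: I = πd⁴/64  ⇒  d = (64I/π)^(1/4) = (64×2.912×10^5/π)^(1/4) = 49.4 mm

d ≈ 49.4 mm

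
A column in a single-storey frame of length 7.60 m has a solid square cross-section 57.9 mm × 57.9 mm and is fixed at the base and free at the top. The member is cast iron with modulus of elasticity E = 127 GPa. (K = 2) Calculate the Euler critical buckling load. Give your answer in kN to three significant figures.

I = a⁴/12 = 57.9⁴/12 = 9.366×10^5 mm⁴
I = 9.366×10^5 mm⁴ = 9.366×10^-7 m⁴
Effective length L_e = K·L = 2 × 7.60 = 15.20 m
P_cr = π²EI / L_e² = π² × 127×10⁹ × 9.366×10^-7 / 15.20² = 5.081×10^3 N

P_cr ≈ 5.08 kN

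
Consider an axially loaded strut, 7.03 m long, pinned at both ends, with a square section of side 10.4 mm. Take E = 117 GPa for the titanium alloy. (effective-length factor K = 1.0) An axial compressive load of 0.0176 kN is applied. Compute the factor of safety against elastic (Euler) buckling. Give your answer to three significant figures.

n ≈ 1.29

I = a⁴/12 = 10.4⁴/12 = 974.9 mm⁴
I = 974.9 mm⁴ = 9.749×10^-10 m⁴
Effective length L_e = K·L = 1 × 7.03 = 7.030 m
P_cr = π²EI / L_e² = π² × 117×10⁹ × 9.749×10^-10 / 7.030² = 22.78 N
Factor of safety n = P_cr / P = 0.022779 / 0.0176 = 1.29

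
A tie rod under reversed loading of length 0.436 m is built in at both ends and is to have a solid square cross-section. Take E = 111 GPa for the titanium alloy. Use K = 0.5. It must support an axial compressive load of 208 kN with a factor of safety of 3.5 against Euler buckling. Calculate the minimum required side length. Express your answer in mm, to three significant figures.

a ≈ 24.8 mm

Required P_cr = n·P = 3.5 × 208 = 728.0 kN
L_e = K·L = 0.5 × 0.436 = 0.2180 m
Required I = P_cr·L_e²/(π²E) = 7.280×10^5 × 0.2180² / (π² × 1.11×10^11) = 3.158×10^-8 m⁴
I_req = 3.158×10^4 mm⁴
Solid square: I = a⁴/12  ⇒  a = (12I)^(1/4) = (12×3.158×10^4)^(1/4) = 24.8 mm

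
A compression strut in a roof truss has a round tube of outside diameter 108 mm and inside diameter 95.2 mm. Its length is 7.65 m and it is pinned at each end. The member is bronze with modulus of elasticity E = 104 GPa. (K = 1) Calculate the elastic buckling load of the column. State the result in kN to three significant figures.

d_o = 108 mm, d_i = 95.2 mm
I = π(d_o⁴ − d_i⁴)/64 = π(108⁴ − 95.20⁴)/64 = 2.646×10^6 mm⁴
I = 2.646×10^6 mm⁴ = 2.646×10^-6 m⁴
Effective length L_e = K·L = 1 × 7.65 = 7.650 m
P_cr = π²EI / L_e² = π² × 104×10⁹ × 2.646×10^-6 / 7.650² = 4.641×10^4 N

P_cr ≈ 46.4 kN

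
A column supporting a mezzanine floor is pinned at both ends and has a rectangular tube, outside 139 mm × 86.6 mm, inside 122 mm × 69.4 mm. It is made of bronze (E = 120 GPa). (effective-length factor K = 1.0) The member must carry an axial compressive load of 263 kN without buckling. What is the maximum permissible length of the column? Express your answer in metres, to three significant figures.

L_max ≈ 4.31 m

Weak-axis I_min = (h_o·b_o³ − h_i·b_i³)/12 with b_o = 86.6, b_i = 69.40 mm (shorter outer/inner sides).
I_min = (139×86.6³ − 122.0×69.40³)/12 = 4.125×10^6 mm⁴
I = 4.125×10^-6 m⁴
At the buckling limit P_cr = P = 2.630×10^5 N
From P_cr = π²EI/(K·L)²:  L = (1/K)·√(π²EI/P_cr) = (1/1)·√(π²×1.20×10^11×4.125×10^-6/2.630×10^5)
L = 4.31 m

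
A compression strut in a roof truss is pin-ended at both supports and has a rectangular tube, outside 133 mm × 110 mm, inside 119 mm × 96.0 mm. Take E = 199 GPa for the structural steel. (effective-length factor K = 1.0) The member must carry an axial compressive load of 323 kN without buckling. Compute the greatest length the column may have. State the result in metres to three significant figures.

L_max ≈ 6.03 m

Weak-axis I_min = (h_o·b_o³ − h_i·b_i³)/12 with b_o = 110, b_i = 96.00 mm (shorter outer/inner sides).
I_min = (133×110³ − 119.0×96.00³)/12 = 5.978×10^6 mm⁴
I = 5.978×10^-6 m⁴
At the buckling limit P_cr = P = 3.230×10^5 N
From P_cr = π²EI/(K·L)²:  L = (1/K)·√(π²EI/P_cr) = (1/1)·√(π²×1.99×10^11×5.978×10^-6/3.230×10^5)
L = 6.03 m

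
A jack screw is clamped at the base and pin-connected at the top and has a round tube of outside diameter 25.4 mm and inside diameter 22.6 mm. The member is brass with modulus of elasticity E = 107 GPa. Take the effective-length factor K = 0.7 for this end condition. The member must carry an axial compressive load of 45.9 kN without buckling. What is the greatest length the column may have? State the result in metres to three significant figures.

L_max ≈ 0.598 m

d_o = 25.4 mm, d_i = 22.6 mm
I = π(d_o⁴ − d_i⁴)/64 = π(25.4⁴ − 22.60⁴)/64 = 7.626×10^3 mm⁴
I = 7.626×10^-9 m⁴
At the buckling limit P_cr = P = 4.590×10^4 N
From P_cr = π²EI/(K·L)²:  L = (1/K)·√(π²EI/P_cr) = (1/0.7)·√(π²×1.07×10^11×7.626×10^-9/4.590×10^4)
L = 0.598 m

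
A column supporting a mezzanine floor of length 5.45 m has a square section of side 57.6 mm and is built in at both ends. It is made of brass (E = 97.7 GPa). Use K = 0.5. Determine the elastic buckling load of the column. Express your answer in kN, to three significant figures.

I = a⁴/12 = 57.6⁴/12 = 9.173×10^5 mm⁴
I = 9.173×10^5 mm⁴ = 9.173×10^-7 m⁴
Effective length L_e = K·L = 0.5 × 5.45 = 2.725 m
P_cr = π²EI / L_e² = π² × 97.7×10⁹ × 9.173×10^-7 / 2.725² = 1.191×10^5 N

P_cr ≈ 119 kN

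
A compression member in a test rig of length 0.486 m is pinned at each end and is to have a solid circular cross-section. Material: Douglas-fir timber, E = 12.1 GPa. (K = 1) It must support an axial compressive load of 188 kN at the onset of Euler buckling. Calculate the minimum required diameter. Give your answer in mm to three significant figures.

L_e = K·L = 1 × 0.486 = 0.4860 m
Required I = P_cr·L_e²/(π²E) = 1.880×10^5 × 0.4860² / (π² × 1.21×10^10) = 3.718×10^-7 m⁴
I_req = 3.718×10^5 mm⁴
Solid circle: I = πd⁴/64  ⇒  d = (64I/π)^(1/4) = (64×3.718×10^5/π)^(1/4) = 52.5 mm

d ≈ 52.5 mm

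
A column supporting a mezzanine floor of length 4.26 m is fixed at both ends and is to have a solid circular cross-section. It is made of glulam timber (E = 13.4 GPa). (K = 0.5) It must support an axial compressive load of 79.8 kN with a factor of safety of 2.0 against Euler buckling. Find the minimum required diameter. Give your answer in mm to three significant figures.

Required P_cr = n·P = 2.0 × 79.8 = 159.6 kN
L_e = K·L = 0.5 × 4.26 = 2.130 m
Required I = P_cr·L_e²/(π²E) = 1.596×10^5 × 2.130² / (π² × 1.34×10^10) = 5.475×10^-6 m⁴
I_req = 5.475×10^6 mm⁴
Solid circle: I = πd⁴/64  ⇒  d = (64I/π)^(1/4) = (64×5.475×10^6/π)^(1/4) = 103 mm

d ≈ 103 mm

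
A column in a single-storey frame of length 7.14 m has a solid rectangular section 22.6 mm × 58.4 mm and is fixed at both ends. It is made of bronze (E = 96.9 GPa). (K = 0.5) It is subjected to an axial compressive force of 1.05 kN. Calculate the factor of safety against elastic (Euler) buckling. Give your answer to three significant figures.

Buckling occurs about the weak axis: I_min = h·b³/12 with b = 22.6 mm (the shorter side).
I_min = 58.4×22.6³/12 = 5.618×10^4 mm⁴
I = 5.618×10^4 mm⁴ = 5.618×10^-8 m⁴
Effective length L_e = K·L = 0.5 × 7.14 = 3.570 m
P_cr = π²EI / L_e² = π² × 96.9×10⁹ × 5.618×10^-8 / 3.570² = 4.215×10^3 N
Factor of safety n = P_cr / P = 4.2155 / 1.05 = 4.01

n ≈ 4.01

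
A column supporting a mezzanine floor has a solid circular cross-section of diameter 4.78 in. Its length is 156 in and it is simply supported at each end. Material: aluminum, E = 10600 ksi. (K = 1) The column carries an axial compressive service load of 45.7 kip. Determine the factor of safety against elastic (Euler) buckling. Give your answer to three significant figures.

n ≈ 2.41

I = πd⁴/64 = π×4.78⁴/64 = 25.63 in⁴
Effective length L_e = K·L = 1 × 156 = 156.0 in
P_cr = π²EI / L_e² = π² × 10600×10³ × 25.63 / 156.0² = 1.102×10^5 lb
Factor of safety n = P_cr / P = 110.16 / 45.7 = 2.41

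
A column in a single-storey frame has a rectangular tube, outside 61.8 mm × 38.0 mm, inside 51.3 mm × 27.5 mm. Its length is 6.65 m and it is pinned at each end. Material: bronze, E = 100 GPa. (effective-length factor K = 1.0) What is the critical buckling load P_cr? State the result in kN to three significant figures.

P_cr ≈ 4.32 kN

Weak-axis I_min = (h_o·b_o³ − h_i·b_i³)/12 with b_o = 38.0, b_i = 27.50 mm (shorter outer/inner sides).
I_min = (61.8×38.0³ − 51.30×27.50³)/12 = 1.937×10^5 mm⁴
I = 1.937×10^5 mm⁴ = 1.937×10^-7 m⁴
Effective length L_e = K·L = 1 × 6.65 = 6.650 m
P_cr = π²EI / L_e² = π² × 100×10⁹ × 1.937×10^-7 / 6.650² = 4.323×10^3 N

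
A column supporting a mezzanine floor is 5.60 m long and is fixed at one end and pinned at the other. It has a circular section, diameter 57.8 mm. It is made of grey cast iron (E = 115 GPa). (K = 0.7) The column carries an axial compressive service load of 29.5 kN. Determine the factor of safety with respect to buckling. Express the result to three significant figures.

I = πd⁴/64 = π×57.8⁴/64 = 5.479×10^5 mm⁴
I = 5.479×10^5 mm⁴ = 5.479×10^-7 m⁴
Effective length L_e = K·L = 0.7 × 5.60 = 3.920 m
P_cr = π²EI / L_e² = π² × 115×10⁹ × 5.479×10^-7 / 3.920² = 4.047×10^4 N
Factor of safety n = P_cr / P = 40.468 / 29.5 = 1.37

n ≈ 1.37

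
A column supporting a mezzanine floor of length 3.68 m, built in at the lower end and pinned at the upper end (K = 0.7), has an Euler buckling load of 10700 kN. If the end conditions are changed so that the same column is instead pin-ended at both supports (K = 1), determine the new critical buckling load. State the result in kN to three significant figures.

P_cr ∝ 1/K², so P_cr,new = P_cr,old × (K_old/K_new)² = 10700 × (0.7/1)²
= 10700 × 0.4900 = 5240 kN

P_cr ≈ 5240 kN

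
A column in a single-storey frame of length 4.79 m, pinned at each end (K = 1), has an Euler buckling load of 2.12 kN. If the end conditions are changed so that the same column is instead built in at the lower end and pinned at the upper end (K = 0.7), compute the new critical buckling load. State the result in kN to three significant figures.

P_cr ∝ 1/K², so P_cr,new = P_cr,old × (K_old/K_new)² = 2.12 × (1/0.7)²
= 2.12 × 2.041 = 4.33 kN

P_cr ≈ 4.33 kN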